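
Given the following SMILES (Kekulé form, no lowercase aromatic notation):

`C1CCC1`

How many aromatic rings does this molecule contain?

The SMILES encodes a four-membered saturated carbon ring.
The 4-membered ring has only sp³ atoms, so it is not fully conjugated — not aromatic (cyclobutane).

0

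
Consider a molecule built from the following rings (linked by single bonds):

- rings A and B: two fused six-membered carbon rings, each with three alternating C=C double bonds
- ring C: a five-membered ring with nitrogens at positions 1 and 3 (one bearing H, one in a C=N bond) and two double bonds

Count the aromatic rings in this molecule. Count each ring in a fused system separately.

3

Rings A and B form a fused bicyclic system with 10 sp² atoms and 10 π electrons from ring double bonds. 10 = 4(2)+2, so the system is aromatic and both rings count as aromatic (naphthalene).
Ring C is fully conjugated (every ring atom contributes a p orbital); 2 ring double bonds (4 π electrons) plus a heteroatom lone pair (2) give 6 π electrons. 6 = 4(1)+2, so ring C is aromatic (imidazole).
Aromatic: A, B, C. Total: 3.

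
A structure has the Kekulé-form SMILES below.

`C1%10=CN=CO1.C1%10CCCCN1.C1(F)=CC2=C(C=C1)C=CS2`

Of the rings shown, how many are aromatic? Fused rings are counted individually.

The SMILES encodes a five-membered ring with an oxygen at position 1 and a nitrogen at position 3 (in a C=N bond), with two double bonds; a six-membered saturated ring of five carbons and one N–H nitrogen; a six-membered carbon ring with three alternating C=C double bonds, fused to a five-membered ring containing one sulfur and two C=C double bonds.
The 5-membered ring with one oxygen and one =N– is fully conjugated (every ring atom contributes a p orbital); 2 ring double bonds (4 π electrons) plus a heteroatom lone pair (2) give 6 π electrons. Since 6 = 4n+2 (n=1), it is aromatic (oxazole).
The 6-membered ring with one N–H has only sp³ atoms, so it is not fully conjugated — not aromatic (piperidine).
The fused 6/5-membered bicyclic (with one sulfur) is a single π system with 9 sp² atoms and 10 π electrons from ring double bonds plus a heteroatom lone pair. 10 = 4(2)+2, so the system is aromatic and both rings count as aromatic (benzothiophene).
3 of the 4 rings are aromatic. Total: 3.

3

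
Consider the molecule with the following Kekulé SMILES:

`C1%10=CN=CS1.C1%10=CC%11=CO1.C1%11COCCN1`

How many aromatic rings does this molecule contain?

2

The SMILES encodes a five-membered ring with a sulfur at position 1 and a nitrogen at position 3 (in a C=N bond), with two double bonds; a five-membered ring of four carbons and one oxygen, with two C=C double bonds; a six-membered saturated ring with an oxygen and an N–H nitrogen at positions 1 and 4.
The 5-membered ring with one sulfur and one =N– is fully conjugated (every ring atom contributes a p orbital); 2 ring double bonds (4 π electrons) plus a heteroatom lone pair (2) give 6 π electrons. Since 6 = 4n+2 (n=1), it is aromatic (thiazole).
The 5-membered ring with one oxygen has a continuous p-orbital overlap around the ring; 2 ring double bonds (4 π electrons) plus a heteroatom lone pair (2) give 6 π electrons. 6 = 4(1)+2, so it is aromatic (furan).
The 6-membered ring with one oxygen and one N–H (1,4) has only sp³ atoms, so it is not fully conjugated — not aromatic (morpholine).
2 of the 3 rings are aromatic. Total: 2.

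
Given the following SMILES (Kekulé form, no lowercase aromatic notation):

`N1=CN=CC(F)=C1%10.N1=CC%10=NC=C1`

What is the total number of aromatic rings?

2

The SMILES encodes a six-membered ring with nitrogens at positions 1 and 3 and three alternating double bonds; a six-membered ring with nitrogens at positions 1 and 4 and three alternating double bonds.
The 6-membered ring with two nitrogens (1,3) is planar and fully conjugated; 3 ring double bonds give 6 π electrons. Since 6 = 4n+2 (n=1), it is aromatic (pyrimidine).
The 6-membered ring with two nitrogens (1,4) is planar and fully conjugated; 3 ring double bonds give 6 π electrons. 6 = 4(1)+2, so it is aromatic (pyrazine).
2 of the 2 rings are aromatic. Total: 2.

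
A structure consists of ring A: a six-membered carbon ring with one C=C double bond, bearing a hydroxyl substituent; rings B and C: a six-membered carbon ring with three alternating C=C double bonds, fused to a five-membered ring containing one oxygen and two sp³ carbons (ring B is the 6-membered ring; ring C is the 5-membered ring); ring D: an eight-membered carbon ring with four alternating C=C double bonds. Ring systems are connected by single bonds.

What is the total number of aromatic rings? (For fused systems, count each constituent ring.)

1

Ring A has four sp³ carbons, so it is not fully conjugated — not aromatic (cyclohexene).
Ring B is planar and fully conjugated; 3 ring double bonds give 6 π electrons. Since 6 = 4n+2 (n=1), ring B is aromatic (benzene ring).
Ring C has two sp³ carbons, so it is not fully conjugated — not aromatic (oxolane ring).
Ring D has only sp² ring atoms; a planar conformation would have a fully conjugated π system of 8 electrons. But 8 = 4(2), which is 4n not 4n+2, so ring D is not aromatic (cyclooctatetraene) — cyclooctatetraene distorts into a non-planar tub to avoid antiaromaticity.
Aromatic: B. Total: 1.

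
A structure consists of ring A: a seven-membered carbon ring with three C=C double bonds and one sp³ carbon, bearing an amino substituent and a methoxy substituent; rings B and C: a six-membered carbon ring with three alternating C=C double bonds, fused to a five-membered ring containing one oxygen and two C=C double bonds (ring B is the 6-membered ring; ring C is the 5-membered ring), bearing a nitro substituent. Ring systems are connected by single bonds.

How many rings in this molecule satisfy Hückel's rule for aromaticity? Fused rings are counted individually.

2

Ring A has one sp³ carbon, so it is not fully conjugated — not aromatic (cycloheptatriene).
Rings B and C form a fused bicyclic system (with one oxygen) with 9 sp² atoms and 10 π electrons from ring double bonds plus a heteroatom lone pair. 10 = 4(2)+2, so the system is aromatic and both rings count as aromatic (benzofuran).
Aromatic: B, C. Total: 2.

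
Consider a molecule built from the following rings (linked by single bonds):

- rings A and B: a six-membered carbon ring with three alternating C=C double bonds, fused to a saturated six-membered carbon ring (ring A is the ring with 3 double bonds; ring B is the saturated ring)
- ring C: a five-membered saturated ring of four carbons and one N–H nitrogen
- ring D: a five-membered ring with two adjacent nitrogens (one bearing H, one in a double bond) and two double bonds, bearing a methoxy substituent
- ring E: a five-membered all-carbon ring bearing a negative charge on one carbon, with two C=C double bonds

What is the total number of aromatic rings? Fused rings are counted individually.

Ring A is planar and fully conjugated; 3 ring double bonds give 6 π electrons. Since 6 = 4n+2 (n=1), ring A is aromatic (benzene ring).
Ring B has four sp³ carbons, so it is not fully conjugated — not aromatic (cyclohexane ring).
Ring C has only sp³ atoms, so it is not fully conjugated — not aromatic (pyrrolidine).
Ring D is fully conjugated (every ring atom contributes a p orbital); 2 ring double bonds (4 π electrons) plus a heteroatom lone pair (2) give 6 π electrons. 6 = 4(1)+2, so ring D is aromatic (pyrazole).
Ring E is fully conjugated (every ring atom contributes a p orbital); 2 ring double bonds (4 π electrons) plus the carbanion lone pair (2) give 6 π electrons. That satisfies 4n+2 with n=1, so ring E is aromatic (cyclopentadienyl anion).
Aromatic: A, D, E. Total: 3.

3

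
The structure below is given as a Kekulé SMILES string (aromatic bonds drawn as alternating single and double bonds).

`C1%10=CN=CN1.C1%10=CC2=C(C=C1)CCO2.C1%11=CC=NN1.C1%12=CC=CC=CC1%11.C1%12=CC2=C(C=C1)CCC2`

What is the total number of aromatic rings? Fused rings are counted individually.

4

The SMILES encodes a five-membered ring with nitrogens at positions 1 and 3 (one bearing H, one in a C=N bond) and two double bonds; a six-membered carbon ring with three alternating C=C double bonds, fused to a five-membered ring containing one oxygen and two sp³ carbons; a five-membered ring with two adjacent nitrogens (one bearing H, one in a double bond) and two double bonds; a seven-membered carbon ring with three C=C double bonds and one sp³ carbon; a six-membered carbon ring with three alternating C=C double bonds, fused to a saturated five-membered carbon ring.
The 5-membered ring with two nitrogens (one N–H, one =N–) is fully conjugated (every ring atom contributes a p orbital); 2 ring double bonds (4 π electrons) plus a heteroatom lone pair (2) give 6 π electrons. 6 = 4(1)+2, so it is aromatic (imidazole).
The 6-membered ring is planar and fully conjugated; 3 ring double bonds give 6 π electrons. Since 6 = 4n+2 (n=1), it is aromatic (benzene ring).
The 5-membered ring with one oxygen has two sp³ carbons, so it is not fully conjugated — not aromatic (oxolane ring).
The 5-membered ring with two adjacent nitrogens (one N–H, one =N–) is planar and fully conjugated; 2 ring double bonds (4 π electrons) plus a heteroatom lone pair (2) give 6 π electrons. Since 6 = 4n+2 (n=1), it is aromatic (pyrazole).
The 7-membered ring has one sp³ carbon, so it is not fully conjugated — not aromatic (cycloheptatriene).
The second 6-membered ring is planar and fully conjugated; 3 ring double bonds give 6 π electrons. Since 6 = 4n+2 (n=1), it is aromatic (benzene ring).
The 5-membered ring has three sp³ carbons, so it is not fully conjugated — not aromatic (cyclopentane ring).
4 of the 7 rings are aromatic. Total: 4.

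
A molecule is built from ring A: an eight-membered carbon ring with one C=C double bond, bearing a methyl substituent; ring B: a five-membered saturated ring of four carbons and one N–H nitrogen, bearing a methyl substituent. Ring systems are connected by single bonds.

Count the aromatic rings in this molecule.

Ring A has six sp³ carbons, so it is not fully conjugated — not aromatic (cyclooctene).
Ring B has only sp³ atoms, so it is not fully conjugated — not aromatic (pyrrolidine).
No ring is aromatic. Total: 0.

0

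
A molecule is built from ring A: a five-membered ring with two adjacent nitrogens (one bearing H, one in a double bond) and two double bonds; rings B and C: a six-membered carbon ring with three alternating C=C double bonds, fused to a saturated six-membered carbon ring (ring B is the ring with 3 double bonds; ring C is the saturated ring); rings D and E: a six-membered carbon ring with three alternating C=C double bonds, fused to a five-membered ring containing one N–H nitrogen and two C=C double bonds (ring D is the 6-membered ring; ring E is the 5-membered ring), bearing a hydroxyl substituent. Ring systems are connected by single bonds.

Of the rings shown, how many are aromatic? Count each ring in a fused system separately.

Ring A is planar and fully conjugated; 2 ring double bonds (4 π electrons) plus a heteroatom lone pair (2) give 6 π electrons. That satisfies 4n+2 with n=1, so ring A is aromatic (pyrazole).
Ring B is planar and fully conjugated; 3 ring double bonds give 6 π electrons. Since 6 = 4n+2 (n=1), ring B is aromatic (benzene ring).
Ring C has four sp³ carbons, so it is not fully conjugated — not aromatic (cyclohexane ring).
Rings D and E form a fused bicyclic system (with one N–H) with 9 sp² atoms and 10 π electrons from ring double bonds plus a heteroatom lone pair. 10 = 4(2)+2, so the system is aromatic and both rings count as aromatic (indole).
Aromatic: A, B, D, E. Total: 4.

4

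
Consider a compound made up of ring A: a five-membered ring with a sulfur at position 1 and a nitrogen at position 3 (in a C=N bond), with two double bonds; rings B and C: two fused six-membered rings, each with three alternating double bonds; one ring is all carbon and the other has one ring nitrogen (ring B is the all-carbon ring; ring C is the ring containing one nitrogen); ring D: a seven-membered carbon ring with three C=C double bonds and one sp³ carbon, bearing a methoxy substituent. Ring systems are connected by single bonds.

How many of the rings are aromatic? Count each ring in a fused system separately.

3

Ring A is planar and fully conjugated; 2 ring double bonds (4 π electrons) plus a heteroatom lone pair (2) give 6 π electrons. 6 = 4(1)+2, so ring A is aromatic (thiazole).
Rings B and C form a fused bicyclic system (with one nitrogen) with 10 sp² atoms and 10 π electrons from ring double bonds. 10 = 4(2)+2, so the system is aromatic and both rings count as aromatic (quinoline).
Ring D has one sp³ carbon, so it is not fully conjugated — not aromatic (cycloheptatriene).
Aromatic: A, B, C. Total: 3.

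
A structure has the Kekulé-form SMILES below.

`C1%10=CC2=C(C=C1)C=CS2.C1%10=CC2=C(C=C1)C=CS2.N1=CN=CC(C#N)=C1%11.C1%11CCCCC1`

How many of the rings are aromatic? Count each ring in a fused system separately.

The SMILES encodes a six-membered carbon ring with three alternating C=C double bonds, fused to a five-membered ring containing one sulfur and two C=C double bonds; a six-membered carbon ring with three alternating C=C double bonds, fused to a five-membered ring containing one sulfur and two C=C double bonds; a six-membered ring with nitrogens at positions 1 and 3 and three alternating double bonds; a six-membered saturated carbon ring.
The fused 6/5-membered bicyclic (with one sulfur) is a single π system with 9 sp² atoms and 10 π electrons from ring double bonds plus a heteroatom lone pair. 10 = 4(2)+2, so the system is aromatic and both rings count as aromatic (benzothiophene).
The fused 6/5-membered bicyclic (with one sulfur) is a single π system with 9 sp² atoms and 10 π electrons from ring double bonds plus a heteroatom lone pair. 10 = 4(2)+2, so the system is aromatic and both rings count as aromatic (benzothiophene).
The 6-membered ring with two nitrogens (1,3) has a continuous p-orbital overlap around the ring; 3 ring double bonds give 6 π electrons. That satisfies 4n+2 with n=1, so it is aromatic (pyrimidine).
The 6-membered ring has only sp³ atoms, so it is not fully conjugated — not aromatic (cyclohexane).
5 of the 6 rings are aromatic. Total: 5.

5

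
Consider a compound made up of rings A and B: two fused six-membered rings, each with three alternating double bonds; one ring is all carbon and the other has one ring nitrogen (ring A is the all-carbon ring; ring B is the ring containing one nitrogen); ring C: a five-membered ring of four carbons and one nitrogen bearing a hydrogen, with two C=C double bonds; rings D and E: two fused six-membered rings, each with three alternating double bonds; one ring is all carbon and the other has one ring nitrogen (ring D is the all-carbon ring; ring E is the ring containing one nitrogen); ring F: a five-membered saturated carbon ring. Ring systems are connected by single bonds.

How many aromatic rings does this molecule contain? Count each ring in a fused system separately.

Rings A and B form a fused bicyclic system (with one nitrogen) with 10 sp² atoms and 10 π electrons from ring double bonds. 10 = 4(2)+2, so the system is aromatic and both rings count as aromatic (quinoline).
Ring C is planar and fully conjugated; 2 ring double bonds (4 π electrons) plus a heteroatom lone pair (2) give 6 π electrons. 6 = 4(1)+2, so ring C is aromatic (pyrrole).
Rings D and E form a fused bicyclic system (with one nitrogen) with 10 sp² atoms and 10 π electrons from ring double bonds. 10 = 4(2)+2, so the system is aromatic and both rings count as aromatic (quinoline).
Ring F has only sp³ atoms, so it is not fully conjugated — not aromatic (cyclopentane).
Aromatic: A, B, C, D, E. Total: 5.

5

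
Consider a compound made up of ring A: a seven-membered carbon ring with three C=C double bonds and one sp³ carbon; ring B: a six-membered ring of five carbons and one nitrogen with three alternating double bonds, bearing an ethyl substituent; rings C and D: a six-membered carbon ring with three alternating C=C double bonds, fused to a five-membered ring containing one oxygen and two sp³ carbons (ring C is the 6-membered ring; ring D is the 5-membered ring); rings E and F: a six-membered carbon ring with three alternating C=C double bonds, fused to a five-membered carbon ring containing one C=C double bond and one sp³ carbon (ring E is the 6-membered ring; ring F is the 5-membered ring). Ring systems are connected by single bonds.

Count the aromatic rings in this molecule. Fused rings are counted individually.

Ring A has one sp³ carbon, so it is not fully conjugated — not aromatic (cycloheptatriene).
Ring B has a continuous p-orbital overlap around the ring; 3 ring double bonds give 6 π electrons. 6 = 4(1)+2, so ring B is aromatic (pyridine).
Ring C has a continuous p-orbital overlap around the ring; 3 ring double bonds give 6 π electrons. 6 = 4(1)+2, so ring C is aromatic (benzene ring).
Ring D has two sp³ carbons, so it is not fully conjugated — not aromatic (oxolane ring).
Ring E is planar and fully conjugated; 3 ring double bonds give 6 π electrons. That satisfies 4n+2 with n=1, so ring E is aromatic (benzene ring).
Ring F has one sp³ carbon, so it is not fully conjugated — not aromatic (cyclopentene ring).
Aromatic: B, C, E. Total: 3.

3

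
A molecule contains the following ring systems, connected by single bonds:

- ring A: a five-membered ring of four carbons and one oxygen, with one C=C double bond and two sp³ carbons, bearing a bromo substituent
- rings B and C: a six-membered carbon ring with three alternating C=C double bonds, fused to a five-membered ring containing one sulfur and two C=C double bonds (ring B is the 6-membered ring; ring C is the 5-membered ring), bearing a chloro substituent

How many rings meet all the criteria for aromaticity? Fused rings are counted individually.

2

Ring A has two sp³ carbons, so it is not fully conjugated — not aromatic (2,3-dihydrofuran).
Rings B and C form a fused bicyclic system (with one sulfur) with 9 sp² atoms and 10 π electrons from ring double bonds plus a heteroatom lone pair. 10 = 4(2)+2, so the system is aromatic and both rings count as aromatic (benzothiophene).
Aromatic: B, C. Total: 2.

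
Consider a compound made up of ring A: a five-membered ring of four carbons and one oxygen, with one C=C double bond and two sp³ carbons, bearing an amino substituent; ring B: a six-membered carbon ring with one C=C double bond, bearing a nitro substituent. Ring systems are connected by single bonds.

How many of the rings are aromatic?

0

Ring A has two sp³ carbons, so it is not fully conjugated — not aromatic (2,3-dihydrofuran).
Ring B has four sp³ carbons, so it is not fully conjugated — not aromatic (cyclohexene).
No ring is aromatic. Total: 0.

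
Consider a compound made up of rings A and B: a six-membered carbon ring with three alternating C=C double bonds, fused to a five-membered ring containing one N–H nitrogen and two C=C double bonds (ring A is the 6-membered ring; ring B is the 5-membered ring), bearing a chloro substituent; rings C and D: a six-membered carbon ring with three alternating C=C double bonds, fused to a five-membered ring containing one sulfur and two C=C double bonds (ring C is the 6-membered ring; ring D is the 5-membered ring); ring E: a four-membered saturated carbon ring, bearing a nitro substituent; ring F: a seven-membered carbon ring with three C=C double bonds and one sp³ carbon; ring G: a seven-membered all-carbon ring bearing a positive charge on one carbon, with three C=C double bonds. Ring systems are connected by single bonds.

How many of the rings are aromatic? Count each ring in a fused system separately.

5

Rings A and B form a fused bicyclic system (with one N–H) with 9 sp² atoms and 10 π electrons from ring double bonds plus a heteroatom lone pair. 10 = 4(2)+2, so the system is aromatic and both rings count as aromatic (indole).
Rings C and D form a fused bicyclic system (with one sulfur) with 9 sp² atoms and 10 π electrons from ring double bonds plus a heteroatom lone pair. 10 = 4(2)+2, so the system is aromatic and both rings count as aromatic (benzothiophene).
Ring E has only sp³ atoms, so it is not fully conjugated — not aromatic (cyclobutane).
Ring F has one sp³ carbon, so it is not fully conjugated — not aromatic (cycloheptatriene).
Ring G is fully conjugated (every ring atom contributes a p orbital); 3 ring double bonds (6 π electrons) plus the carbocation's empty p orbital (0, but keeps the ring conjugated) give 6 π electrons. 6 = 4(1)+2, so ring G is aromatic (tropylium cation).
Aromatic: A, B, C, D, G. Total: 5.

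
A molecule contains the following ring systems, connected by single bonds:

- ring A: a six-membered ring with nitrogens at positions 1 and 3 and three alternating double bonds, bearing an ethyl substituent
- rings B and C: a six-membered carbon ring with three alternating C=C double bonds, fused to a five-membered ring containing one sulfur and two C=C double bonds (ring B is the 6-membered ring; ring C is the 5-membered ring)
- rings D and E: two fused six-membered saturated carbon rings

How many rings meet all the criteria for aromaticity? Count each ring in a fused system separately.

Ring A is fully conjugated (every ring atom contributes a p orbital); 3 ring double bonds give 6 π electrons. 6 = 4(1)+2, so ring A is aromatic (pyrimidine).
Rings B and C form a fused bicyclic system (with one sulfur) with 9 sp² atoms and 10 π electrons from ring double bonds plus a heteroatom lone pair. 10 = 4(2)+2, so the system is aromatic and both rings count as aromatic (benzothiophene).
Ring D has only sp³ atoms, so it is not fully conjugated — not aromatic (cyclohexane ring).
Ring E has only sp³ atoms, so it is not fully conjugated — not aromatic (cyclohexane ring).
Aromatic: A, B, C. Total: 3.

3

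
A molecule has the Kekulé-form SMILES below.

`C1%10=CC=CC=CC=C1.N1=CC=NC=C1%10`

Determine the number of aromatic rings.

1

The SMILES encodes an eight-membered carbon ring with four alternating C=C double bonds; a six-membered ring with nitrogens at positions 1 and 4 and three alternating double bonds.
The 8-membered ring has only sp² ring atoms; a planar conformation would have a fully conjugated π system of 8 electrons. But 8 = 4(2), which is 4n not 4n+2, so it is not aromatic (cyclooctatetraene) — cyclooctatetraene distorts into a non-planar tub to avoid antiaromaticity.
The 6-membered ring with two nitrogens (1,4) is planar and fully conjugated; 3 ring double bonds give 6 π electrons. That satisfies 4n+2 with n=1, so it is aromatic (pyrazine).
1 of the 2 rings is aromatic. Total: 1.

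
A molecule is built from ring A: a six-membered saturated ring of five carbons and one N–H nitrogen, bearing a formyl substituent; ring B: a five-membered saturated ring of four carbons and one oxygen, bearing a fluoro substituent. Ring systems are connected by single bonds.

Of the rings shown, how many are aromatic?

Ring A has only sp³ atoms, so it is not fully conjugated — not aromatic (piperidine).
Ring B has only sp³ atoms, so it is not fully conjugated — not aromatic (tetrahydrofuran).
No ring is aromatic. Total: 0.

0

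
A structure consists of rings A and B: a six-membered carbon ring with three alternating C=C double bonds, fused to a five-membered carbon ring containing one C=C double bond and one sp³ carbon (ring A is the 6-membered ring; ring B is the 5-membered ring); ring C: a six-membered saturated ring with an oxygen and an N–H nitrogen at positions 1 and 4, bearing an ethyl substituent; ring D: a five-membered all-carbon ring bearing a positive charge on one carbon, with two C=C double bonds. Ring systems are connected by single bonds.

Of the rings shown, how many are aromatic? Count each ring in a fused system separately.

1

Ring A has a continuous p-orbital overlap around the ring; 3 ring double bonds give 6 π electrons. That satisfies 4n+2 with n=1, so ring A is aromatic (benzene ring).
Ring B has one sp³ carbon, so it is not fully conjugated — not aromatic (cyclopentene ring).
Ring C has only sp³ atoms, so it is not fully conjugated — not aromatic (morpholine).
Ring D has only sp² ring atoms; a planar conformation would have a fully conjugated π system of 4 electrons. But 4 = 4(1), which is 4n not 4n+2, so ring D is not aromatic (cyclopentadienyl cation).
Aromatic: A. Total: 1.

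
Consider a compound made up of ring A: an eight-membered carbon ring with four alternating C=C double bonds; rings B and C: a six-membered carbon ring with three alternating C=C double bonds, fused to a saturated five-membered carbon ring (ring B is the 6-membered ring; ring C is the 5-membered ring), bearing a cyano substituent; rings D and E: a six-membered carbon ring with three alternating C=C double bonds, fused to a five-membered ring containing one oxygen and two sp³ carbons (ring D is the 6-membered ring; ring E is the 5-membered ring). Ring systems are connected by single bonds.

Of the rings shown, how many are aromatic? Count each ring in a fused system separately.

Ring A has only sp² ring atoms; a planar conformation would have a fully conjugated π system of 8 electrons. But 8 = 4(2), which is 4n not 4n+2, so ring A is not aromatic (cyclooctatetraene) — cyclooctatetraene distorts into a non-planar tub to avoid antiaromaticity.
Ring B is fully conjugated (every ring atom contributes a p orbital); 3 ring double bonds give 6 π electrons. Since 6 = 4n+2 (n=1), ring B is aromatic (benzene ring).
Ring C has three sp³ carbons, so it is not fully conjugated — not aromatic (cyclopentane ring).
Ring D is fully conjugated (every ring atom contributes a p orbital); 3 ring double bonds give 6 π electrons. 6 = 4(1)+2, so ring D is aromatic (benzene ring).
Ring E has two sp³ carbons, so it is not fully conjugated — not aromatic (oxolane ring).
Aromatic: B, D. Total: 2.

2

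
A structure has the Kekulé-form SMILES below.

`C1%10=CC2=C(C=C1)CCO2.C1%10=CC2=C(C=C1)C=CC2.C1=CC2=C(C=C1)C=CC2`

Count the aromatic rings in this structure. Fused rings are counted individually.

3

The SMILES encodes a six-membered carbon ring with three alternating C=C double bonds, fused to a five-membered ring containing one oxygen and two sp³ carbons; a six-membered carbon ring with three alternating C=C double bonds, fused to a five-membered carbon ring containing one C=C double bond and one sp³ carbon; a six-membered carbon ring with three alternating C=C double bonds, fused to a five-membered carbon ring containing one C=C double bond and one sp³ carbon.
The 6-membered ring has a continuous p-orbital overlap around the ring; 3 ring double bonds give 6 π electrons. Since 6 = 4n+2 (n=1), it is aromatic (benzene ring).
The 5-membered ring with one oxygen has two sp³ carbons, so it is not fully conjugated — not aromatic (oxolane ring).
The second 6-membered ring has a continuous p-orbital overlap around the ring; 3 ring double bonds give 6 π electrons. Since 6 = 4n+2 (n=1), it is aromatic (benzene ring).
The 5-membered ring has one sp³ carbon, so it is not fully conjugated — not aromatic (cyclopentene ring).
The third 6-membered ring is fully conjugated (every ring atom contributes a p orbital); 3 ring double bonds give 6 π electrons. That satisfies 4n+2 with n=1, so it is aromatic (benzene ring).
The second 5-membered ring has one sp³ carbon, so it is not fully conjugated — not aromatic (cyclopentene ring).
3 of the 6 rings are aromatic. Total: 3.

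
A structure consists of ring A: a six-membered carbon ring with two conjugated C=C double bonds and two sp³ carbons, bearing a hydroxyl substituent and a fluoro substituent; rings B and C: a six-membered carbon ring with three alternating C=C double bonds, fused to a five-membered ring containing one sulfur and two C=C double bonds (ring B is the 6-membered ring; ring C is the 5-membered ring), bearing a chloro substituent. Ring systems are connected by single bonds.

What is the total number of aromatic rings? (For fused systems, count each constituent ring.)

2

Ring A has two sp³ carbons, so it is not fully conjugated — not aromatic (1,3-cyclohexadiene).
Rings B and C form a fused bicyclic system (with one sulfur) with 9 sp² atoms and 10 π electrons from ring double bonds plus a heteroatom lone pair. 10 = 4(2)+2, so the system is aromatic and both rings count as aromatic (benzothiophene).
Aromatic: B, C. Total: 2.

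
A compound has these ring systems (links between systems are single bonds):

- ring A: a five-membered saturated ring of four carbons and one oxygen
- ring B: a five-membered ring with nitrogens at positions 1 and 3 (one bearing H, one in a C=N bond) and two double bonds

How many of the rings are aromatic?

Ring A has only sp³ atoms, so it is not fully conjugated — not aromatic (tetrahydrofuran).
Ring B is planar and fully conjugated; 2 ring double bonds (4 π electrons) plus a heteroatom lone pair (2) give 6 π electrons. That satisfies 4n+2 with n=1, so ring B is aromatic (imidazole).
Aromatic: B. Total: 1.

1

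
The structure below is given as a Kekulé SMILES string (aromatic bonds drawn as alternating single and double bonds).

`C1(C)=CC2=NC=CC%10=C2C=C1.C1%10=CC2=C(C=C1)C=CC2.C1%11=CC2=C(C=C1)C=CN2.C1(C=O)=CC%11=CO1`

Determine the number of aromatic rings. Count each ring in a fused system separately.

6

The SMILES encodes two fused six-membered rings, each with three alternating double bonds; one ring is all carbon and the other has one ring nitrogen; a six-membered carbon ring with three alternating C=C double bonds, fused to a five-membered carbon ring containing one C=C double bond and one sp³ carbon; a six-membered carbon ring with three alternating C=C double bonds, fused to a five-membered ring containing one N–H nitrogen and two C=C double bonds; a five-membered ring of four carbons and one oxygen, with two C=C double bonds.
The fused 6/6-membered bicyclic (with one nitrogen) is a single π system with 10 sp² atoms and 10 π electrons from ring double bonds. 10 = 4(2)+2, so the system is aromatic and both rings count as aromatic (quinoline).
The 6-membered ring has a continuous p-orbital overlap around the ring; 3 ring double bonds give 6 π electrons. 6 = 4(1)+2, so it is aromatic (benzene ring).
The 5-membered ring has one sp³ carbon, so it is not fully conjugated — not aromatic (cyclopentene ring).
The fused 6/5-membered bicyclic (with one N–H) is a single π system with 9 sp² atoms and 10 π electrons from ring double bonds plus a heteroatom lone pair. 10 = 4(2)+2, so the system is aromatic and both rings count as aromatic (indole).
The 5-membered ring with one oxygen is fully conjugated (every ring atom contributes a p orbital); 2 ring double bonds (4 π electrons) plus a heteroatom lone pair (2) give 6 π electrons. 6 = 4(1)+2, so it is aromatic (furan).
6 of the 7 rings are aromatic. Total: 6.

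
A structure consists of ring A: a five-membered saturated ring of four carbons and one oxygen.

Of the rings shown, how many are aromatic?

0

Ring A has only sp³ atoms, so it is not fully conjugated — not aromatic (tetrahydrofuran).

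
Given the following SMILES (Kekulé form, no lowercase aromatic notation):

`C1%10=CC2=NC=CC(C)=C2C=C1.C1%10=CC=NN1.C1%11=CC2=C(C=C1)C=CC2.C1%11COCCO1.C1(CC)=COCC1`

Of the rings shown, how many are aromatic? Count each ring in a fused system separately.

4

The SMILES encodes two fused six-membered rings, each with three alternating double bonds; one ring is all carbon and the other has one ring nitrogen; a five-membered ring with two adjacent nitrogens (one bearing H, one in a double bond) and two double bonds; a six-membered carbon ring with three alternating C=C double bonds, fused to a five-membered carbon ring containing one C=C double bond and one sp³ carbon; a six-membered saturated ring with oxygens at positions 1 and 4; a five-membered ring of four carbons and one oxygen, with one C=C double bond and two sp³ carbons.
The fused 6/6-membered bicyclic (with one nitrogen) is a single π system with 10 sp² atoms and 10 π electrons from ring double bonds. 10 = 4(2)+2, so the system is aromatic and both rings count as aromatic (quinoline).
The 5-membered ring with two adjacent nitrogens (one N–H, one =N–) is planar and fully conjugated; 2 ring double bonds (4 π electrons) plus a heteroatom lone pair (2) give 6 π electrons. Since 6 = 4n+2 (n=1), it is aromatic (pyrazole).
The 6-membered ring has a continuous p-orbital overlap around the ring; 3 ring double bonds give 6 π electrons. Since 6 = 4n+2 (n=1), it is aromatic (benzene ring).
The 5-membered ring has one sp³ carbon, so it is not fully conjugated — not aromatic (cyclopentene ring).
The 6-membered ring with two oxygens (1,4) has only sp³ atoms, so it is not fully conjugated — not aromatic (1,4-dioxane).
The 5-membered ring with one oxygen has two sp³ carbons, so it is not fully conjugated — not aromatic (2,3-dihydrofuran).
4 of the 7 rings are aromatic. Total: 4.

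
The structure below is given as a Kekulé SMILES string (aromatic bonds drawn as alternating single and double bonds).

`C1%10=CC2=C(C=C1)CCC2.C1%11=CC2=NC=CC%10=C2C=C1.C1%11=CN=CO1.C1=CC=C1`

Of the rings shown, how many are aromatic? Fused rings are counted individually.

The SMILES encodes a six-membered carbon ring with three alternating C=C double bonds, fused to a saturated five-membered carbon ring; two fused six-membered rings, each with three alternating double bonds; one ring is all carbon and the other has one ring nitrogen; a five-membered ring with an oxygen at position 1 and a nitrogen at position 3 (in a C=N bond), with two double bonds; a four-membered carbon ring with two alternating C=C double bonds.
The 6-membered ring is planar and fully conjugated; 3 ring double bonds give 6 π electrons. That satisfies 4n+2 with n=1, so it is aromatic (benzene ring).
The 5-membered ring has three sp³ carbons, so it is not fully conjugated — not aromatic (cyclopentane ring).
The fused 6/6-membered bicyclic (with one nitrogen) is a single π system with 10 sp² atoms and 10 π electrons from ring double bonds. 10 = 4(2)+2, so the system is aromatic and both rings count as aromatic (quinoline).
The 5-membered ring with one oxygen and one =N– is planar and fully conjugated; 2 ring double bonds (4 π electrons) plus a heteroatom lone pair (2) give 6 π electrons. 6 = 4(1)+2, so it is aromatic (oxazole).
The 4-membered ring has only sp² ring atoms; a planar conformation would have a fully conjugated π system of 4 electrons. But 4 = 4(1), which is 4n not 4n+2, so it is not aromatic (cyclobutadiene) — cyclobutadiene is antiaromatic and distorts to a rectangle.
4 of the 6 rings are aromatic. Total: 4.

4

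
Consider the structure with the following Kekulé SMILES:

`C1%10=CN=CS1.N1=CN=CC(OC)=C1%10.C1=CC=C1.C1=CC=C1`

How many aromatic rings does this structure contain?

2

The SMILES encodes a five-membered ring with a sulfur at position 1 and a nitrogen at position 3 (in a C=N bond), with two double bonds; a six-membered ring with nitrogens at positions 1 and 3 and three alternating double bonds; a four-membered carbon ring with two alternating C=C double bonds; a four-membered carbon ring with two alternating C=C double bonds.
The 5-membered ring with one sulfur and one =N– is fully conjugated (every ring atom contributes a p orbital); 2 ring double bonds (4 π electrons) plus a heteroatom lone pair (2) give 6 π electrons. 6 = 4(1)+2, so it is aromatic (thiazole).
The 6-membered ring with two nitrogens (1,3) has a continuous p-orbital overlap around the ring; 3 ring double bonds give 6 π electrons. Since 6 = 4n+2 (n=1), it is aromatic (pyrimidine).
The 4-membered ring has only sp² ring atoms; a planar conformation would have a fully conjugated π system of 4 electrons. But 4 = 4(1), which is 4n not 4n+2, so it is not aromatic (cyclobutadiene) — cyclobutadiene is antiaromatic and distorts to a rectangle.
The second 4-membered ring has only sp² ring atoms; a planar conformation would have a fully conjugated π system of 4 electrons. But 4 = 4(1), which is 4n not 4n+2, so it is not aromatic (cyclobutadiene) — cyclobutadiene is antiaromatic and distorts to a rectangle.
2 of the 4 rings are aromatic. Total: 2.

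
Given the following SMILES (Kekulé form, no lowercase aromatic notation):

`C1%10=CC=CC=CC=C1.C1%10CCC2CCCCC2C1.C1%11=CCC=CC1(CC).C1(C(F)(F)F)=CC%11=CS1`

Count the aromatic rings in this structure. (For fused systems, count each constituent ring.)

The SMILES encodes an eight-membered carbon ring with four alternating C=C double bonds; two fused six-membered saturated carbon rings; a six-membered carbon ring with two isolated C=C double bonds and two sp³ carbons; a five-membered ring of four carbons and one sulfur, with two C=C double bonds.
The 8-membered ring has only sp² ring atoms; a planar conformation would have a fully conjugated π system of 8 electrons. But 8 = 4(2), which is 4n not 4n+2, so it is not aromatic (cyclooctatetraene) — cyclooctatetraene distorts into a non-planar tub to avoid antiaromaticity.
The 6-membered ring has only sp³ atoms, so it is not fully conjugated — not aromatic (cyclohexane ring).
The second 6-membered ring has only sp³ atoms, so it is not fully conjugated — not aromatic (cyclohexane ring).
The third 6-membered ring has two sp³ carbons, so it is not fully conjugated — not aromatic (1,4-cyclohexadiene).
The 5-membered ring with one sulfur is planar and fully conjugated; 2 ring double bonds (4 π electrons) plus a heteroatom lone pair (2) give 6 π electrons. Since 6 = 4n+2 (n=1), it is aromatic (thiophene).
1 of the 5 rings is aromatic. Total: 1.

1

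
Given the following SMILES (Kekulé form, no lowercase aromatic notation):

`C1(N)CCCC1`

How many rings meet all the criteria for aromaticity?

The SMILES encodes a five-membered saturated carbon ring.
The 5-membered ring has only sp³ atoms, so it is not fully conjugated — not aromatic (cyclopentane).

0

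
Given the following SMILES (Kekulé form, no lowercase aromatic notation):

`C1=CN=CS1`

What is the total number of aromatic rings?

The SMILES encodes a five-membered ring with a sulfur at position 1 and a nitrogen at position 3 (in a C=N bond), with two double bonds.
The 5-membered ring with one sulfur and one =N– is planar and fully conjugated; 2 ring double bonds (4 π electrons) plus a heteroatom lone pair (2) give 6 π electrons. That satisfies 4n+2 with n=1, so it is aromatic (thiazole).

1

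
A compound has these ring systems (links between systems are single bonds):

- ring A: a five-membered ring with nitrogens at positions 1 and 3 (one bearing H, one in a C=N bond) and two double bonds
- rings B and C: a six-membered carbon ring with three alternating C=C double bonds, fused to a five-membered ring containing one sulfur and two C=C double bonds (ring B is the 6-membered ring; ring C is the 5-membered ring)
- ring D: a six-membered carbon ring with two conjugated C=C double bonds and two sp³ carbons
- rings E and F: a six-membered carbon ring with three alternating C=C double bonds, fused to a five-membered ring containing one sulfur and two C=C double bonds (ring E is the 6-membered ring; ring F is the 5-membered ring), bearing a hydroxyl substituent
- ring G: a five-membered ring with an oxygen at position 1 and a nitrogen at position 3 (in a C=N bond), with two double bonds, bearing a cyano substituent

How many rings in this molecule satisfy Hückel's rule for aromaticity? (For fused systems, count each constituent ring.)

Ring A is planar and fully conjugated; 2 ring double bonds (4 π electrons) plus a heteroatom lone pair (2) give 6 π electrons. 6 = 4(1)+2, so ring A is aromatic (imidazole).
Rings B and C form a fused bicyclic system (with one sulfur) with 9 sp² atoms and 10 π electrons from ring double bonds plus a heteroatom lone pair. 10 = 4(2)+2, so the system is aromatic and both rings count as aromatic (benzothiophene).
Ring D has two sp³ carbons, so it is not fully conjugated — not aromatic (1,3-cyclohexadiene).
Rings E and F form a fused bicyclic system (with one sulfur) with 9 sp² atoms and 10 π electrons from ring double bonds plus a heteroatom lone pair. 10 = 4(2)+2, so the system is aromatic and both rings count as aromatic (benzothiophene).
Ring G is planar and fully conjugated; 2 ring double bonds (4 π electrons) plus a heteroatom lone pair (2) give 6 π electrons. That satisfies 4n+2 with n=1, so ring G is aromatic (oxazole).
Aromatic: A, B, C, E, F, G. Total: 6.

6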